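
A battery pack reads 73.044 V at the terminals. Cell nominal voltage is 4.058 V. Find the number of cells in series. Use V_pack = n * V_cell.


n = V_pack / V_cell = 73.044 / 4.058 = 18

18


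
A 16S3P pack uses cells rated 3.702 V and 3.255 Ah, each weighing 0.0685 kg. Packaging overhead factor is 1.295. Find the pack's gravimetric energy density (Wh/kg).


Step 1: V_pack = 16 * 3.702 = 59.232 V
Step 2: C_pack = 3 * 3.255 = 9.765 Ah
Step 3: E_pack = V_pack * C_pack = 59.232 * 9.765 = 578.4 Wh
Step 4: m_pack = 16 * 3 * 0.0685 * 1.295 = 4.258 kg
Step 5: ED = E_pack / m_pack = 578.4 / 4.258 = 135.8 Wh/kg

135.8 Wh/kg


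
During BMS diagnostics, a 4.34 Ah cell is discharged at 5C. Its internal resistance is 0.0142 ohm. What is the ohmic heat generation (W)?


Step 1: I = C_rate * capacity = 5 * 4.34 = 21.7 A
Step 2: Q = I^2 * R = 21.7^2 * 0.0142 = 470.89 * 0.0142 = 6.687 W

6.687 W


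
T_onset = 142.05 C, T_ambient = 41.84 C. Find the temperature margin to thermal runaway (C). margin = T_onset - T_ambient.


margin = T_onset - T_ambient = 142.05 - 41.84 = 100.21 C

100.21 C


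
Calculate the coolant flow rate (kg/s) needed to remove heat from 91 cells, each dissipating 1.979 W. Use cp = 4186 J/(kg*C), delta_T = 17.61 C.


Q_total = 91 * 1.979 = 180.09 W
m_dot = Q_total / (cp * dT) = 180.09 / (4186 * 17.61) = 0.002443 kg/s

0.002443 kg/s


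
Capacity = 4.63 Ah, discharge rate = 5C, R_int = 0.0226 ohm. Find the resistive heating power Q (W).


Step 1: I = C_rate * capacity = 5 * 4.63 = 23.15 A
Step 2: Q = I^2 * R = 23.15^2 * 0.0226 = 535.92 * 0.0226 = 12.11 W

12.11 W


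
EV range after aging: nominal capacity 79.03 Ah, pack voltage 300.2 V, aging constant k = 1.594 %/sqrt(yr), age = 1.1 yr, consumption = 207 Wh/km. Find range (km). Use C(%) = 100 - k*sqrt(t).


Step 1: capacity retention = 100 - 1.594 * sqrt(1.1) = 100 - 1.594 * 1.0488 = 98.328%
Step 2: C_now = 79.03 * 98.328/100 = 77.709 Ah
Step 3: E_pack = V * C_now = 300.2 * 77.709 = 23328 Wh
Step 4: range = E_pack / consumption = 23328 / 207 = 112.7 km

112.7 km


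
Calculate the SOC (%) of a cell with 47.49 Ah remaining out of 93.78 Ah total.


SOC% = 47.49 / 93.78 * 100 = 50.64%

50.64%


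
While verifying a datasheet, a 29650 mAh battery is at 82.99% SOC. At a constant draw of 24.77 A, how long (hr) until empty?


Convert: C_total = 29650 mAh = 29.65 Ah
Step 1: remaining = SOC/100 * C_total = 82.99/100 * 29.65 = 24.607 Ah
Step 2: t = remaining / I = 24.607 / 24.77 = 0.9934 hr

0.9934 hr


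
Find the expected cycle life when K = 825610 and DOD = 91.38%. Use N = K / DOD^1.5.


Step 1: DOD^1.5 = 91.38^1.5 = 873.53
Step 2: N = 825610 / 873.53 = 945.1 cycles

945.1 cycles


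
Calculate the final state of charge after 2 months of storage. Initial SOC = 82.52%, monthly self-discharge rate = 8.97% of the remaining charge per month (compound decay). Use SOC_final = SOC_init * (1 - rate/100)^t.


decay = (1 - 8.97/100)^2 = 0.82865
SOC_final = 82.52 * 0.82865 = 68.38%

68.38%


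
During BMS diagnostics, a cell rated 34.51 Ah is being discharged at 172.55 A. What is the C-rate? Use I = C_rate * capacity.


C_rate = I / capacity = 172.55 / 34.51 = 5C

5C


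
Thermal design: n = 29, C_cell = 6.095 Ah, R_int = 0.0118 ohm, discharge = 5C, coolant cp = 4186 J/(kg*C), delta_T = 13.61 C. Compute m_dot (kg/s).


Step 1: I = 5 * 6.095 = 30.475 A
Step 2: Q_cell = I^2 * R = 30.475^2 * 0.0118 = 10.959 W
Step 3: Q_total = 29 * 10.959 = 317.81 W
Step 4: m_dot = Q_total / (cp * dT) = 317.81 / (4186 * 13.61) = 0.005578 kg/s

0.005578 kg/s


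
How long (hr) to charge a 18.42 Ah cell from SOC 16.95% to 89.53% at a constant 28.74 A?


delta_Ah = 18.42 * (89.53 - 16.95) / 100 = 13.369 Ah
t = delta_Ah / I = 13.369 / 28.74 = 0.4652 hr

0.4652 hr


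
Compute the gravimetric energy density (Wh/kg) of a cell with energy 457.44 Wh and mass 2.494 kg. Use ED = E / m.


Specific energy = 457.44 Wh / 2.494 kg = 183.4 Wh/kg

183.4 Wh/kg


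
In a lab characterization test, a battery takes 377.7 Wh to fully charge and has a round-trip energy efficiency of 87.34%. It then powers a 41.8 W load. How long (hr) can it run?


Step 1: E_discharge = eta/100 * E_charge = 87.34/100 * 377.7 = 329.88 Wh
Step 2: t = E_discharge / P = 329.88 / 41.8 = 7.892 hr

7.892 hr


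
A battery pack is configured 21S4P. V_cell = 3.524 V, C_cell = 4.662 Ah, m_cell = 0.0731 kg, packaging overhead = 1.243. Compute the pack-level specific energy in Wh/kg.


Step 1: V_pack = 21 * 3.524 = 74.004 V
Step 2: C_pack = 4 * 4.662 = 18.648 Ah
Step 3: E_pack = V_pack * C_pack = 74.004 * 18.648 = 1380 Wh
Step 4: m_pack = 21 * 4 * 0.0731 * 1.243 = 7.6325 kg
Step 5: ED = E_pack / m_pack = 1380 / 7.6325 = 180.8 Wh/kg

180.8 Wh/kg


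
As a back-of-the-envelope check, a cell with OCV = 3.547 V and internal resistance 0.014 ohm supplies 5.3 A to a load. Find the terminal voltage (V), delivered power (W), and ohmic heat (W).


Step 1: V_terminal = OCV - I*R = 3.547 - 5.3 * 0.014 = 3.4728 V
Step 2: P_out = V_terminal * I = 3.4728 * 5.3 = 18.41 W
Step 3: Q = I^2 * R = 5.3^2 * 0.014 = 0.3933 W

V=3.4728 V, P=18.41 W, Q=0.3933 W


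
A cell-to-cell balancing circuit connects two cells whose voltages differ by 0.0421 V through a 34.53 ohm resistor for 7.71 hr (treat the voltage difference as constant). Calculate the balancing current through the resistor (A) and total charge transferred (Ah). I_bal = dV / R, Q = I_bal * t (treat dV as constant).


First, Ohm's law: I_bal = 0.0421 V / 34.53 ohm = 0.0012192 A
Then Q = I * t = 0.0012192 A * 7.71 hr = 0.009400 Ah

I=0.0012192 A, Q=0.009400 Ah


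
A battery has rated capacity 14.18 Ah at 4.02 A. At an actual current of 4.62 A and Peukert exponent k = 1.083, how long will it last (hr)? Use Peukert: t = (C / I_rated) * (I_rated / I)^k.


Step 1: t_rated = C / I_rated = 14.18 / 4.02 = 3.5274 hr
Step 2: ratio = 4.02 / 4.62 = 0.87013
Step 3: ratio^k = 0.87013^1.083 = 0.86014
Step 4: t = t_rated * ratio^k = 3.5274 * 0.86014 = 3.034 hr

3.034 hr


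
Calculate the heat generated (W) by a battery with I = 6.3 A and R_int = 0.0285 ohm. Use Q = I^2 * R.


I^2 = 39.69
Q = 39.69 * 0.0285 = 1.131 W

1.131 W


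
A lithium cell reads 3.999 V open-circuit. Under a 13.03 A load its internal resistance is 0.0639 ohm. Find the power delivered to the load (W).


Step 1: V_terminal = OCV - I*R = 3.999 - 13.03 * 0.0639 = 3.1664 V
Step 2: P_out = V_terminal * I = 3.1664 * 13.03 = 41.26 W

41.26 W


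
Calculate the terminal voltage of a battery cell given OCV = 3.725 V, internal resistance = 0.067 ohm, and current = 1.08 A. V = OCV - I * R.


V = OCV - I*R = 3.725 - 1.08 * 0.067 = 3.653 V

3.653 V


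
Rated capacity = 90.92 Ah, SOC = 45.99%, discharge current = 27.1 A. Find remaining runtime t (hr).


Step 1: remaining = SOC/100 * C_total = 45.99/100 * 90.92 = 41.814 Ah
Step 2: t = remaining / I = 41.814 / 27.1 = 1.543 hr

1.543 hr


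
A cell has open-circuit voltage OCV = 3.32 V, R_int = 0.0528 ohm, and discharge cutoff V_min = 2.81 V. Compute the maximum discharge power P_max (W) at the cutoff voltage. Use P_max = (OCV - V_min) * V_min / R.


dV = OCV - V_min = 0.51 V (so I_max = dV / R)
P_max = dV * V_min / R = 0.51 * 2.81 / 0.0528 = 27.14 W

27.14 W


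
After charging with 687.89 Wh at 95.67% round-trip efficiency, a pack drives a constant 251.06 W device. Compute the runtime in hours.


Step 1: E_discharge = eta/100 * E_charge = 95.67/100 * 687.89 = 658.1 Wh
Step 2: t = E_discharge / P = 658.1 / 251.06 = 2.621 hr

2.621 hr


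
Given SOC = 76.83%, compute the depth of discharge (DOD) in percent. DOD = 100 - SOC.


Complement of SOC: DOD = 100% - 76.83% = 23.17%

23.17%


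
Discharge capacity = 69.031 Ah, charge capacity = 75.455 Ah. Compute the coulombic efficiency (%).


eta_c = Q_dis / Q_chg * 100 = 69.031 / 75.455 * 100 = 91.49%

91.49%


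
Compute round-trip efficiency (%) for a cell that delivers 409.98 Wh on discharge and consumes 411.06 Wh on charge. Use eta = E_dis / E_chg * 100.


eta_e = E_dis / E_chg * 100 = 409.98 / 411.06 * 100 = 99.74%

99.74%


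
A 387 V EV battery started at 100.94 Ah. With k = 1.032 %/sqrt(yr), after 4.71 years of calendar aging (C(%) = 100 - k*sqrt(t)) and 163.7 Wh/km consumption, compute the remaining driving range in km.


Step 1: capacity retention = 100 - 1.032 * sqrt(4.71) = 100 - 1.032 * 2.1703 = 97.76%
Step 2: C_now = 100.94 * 97.76/100 = 98.679 Ah
Step 3: E_pack = V * C_now = 387 * 98.679 = 38189 Wh
Step 4: range = E_pack / consumption = 38189 / 163.7 = 233.3 km

233.3 km


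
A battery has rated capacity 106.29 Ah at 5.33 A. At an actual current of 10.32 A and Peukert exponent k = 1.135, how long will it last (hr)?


t_rated = C / I_rated = 106.29 / 5.33 = 19.942 hr
(I_rated/I)^k = (0.51647)^1.135 = 0.4724
t = t_rated * (I_rated/I)^k = 19.942 * 0.4724 = 9.421 hr

9.421 hr


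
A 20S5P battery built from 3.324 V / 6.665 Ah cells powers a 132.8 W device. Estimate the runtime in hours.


Step 1: E_pack = Ns * V_cell * Np * C_cell = 20 * 3.324 * 5 * 6.665 = 2215.4 Wh
Step 2: t = E_pack / P = 2215.4 / 132.8 = 16.68 hr

16.68 hr


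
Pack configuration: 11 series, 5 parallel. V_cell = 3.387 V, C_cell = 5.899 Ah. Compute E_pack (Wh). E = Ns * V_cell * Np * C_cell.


V_pack = 11 * 3.387 = 37.257 V
C_pack = 5 * 5.899 = 29.495 Ah
E = V_pack * C_pack = 37.257 * 29.495 = 1099 Wh

1099 Wh


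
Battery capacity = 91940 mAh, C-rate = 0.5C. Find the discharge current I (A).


Convert: capacity = 91940 mAh = 91.94 Ah
At 0.5C: I = 0.5 * 91.94 Ah = 45.97 A

45.97 A


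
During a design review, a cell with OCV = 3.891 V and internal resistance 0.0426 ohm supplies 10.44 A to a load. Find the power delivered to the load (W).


Step 1: V_terminal = OCV - I*R = 3.891 - 10.44 * 0.0426 = 3.4463 V
Step 2: P_out = V_terminal * I = 3.4463 * 10.44 = 35.98 W

35.98 W


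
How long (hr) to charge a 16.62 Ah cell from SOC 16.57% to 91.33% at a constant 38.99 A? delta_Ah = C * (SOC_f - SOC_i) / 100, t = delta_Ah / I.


delta_Ah = 16.62 * (91.33 - 16.57) / 100 = 12.425 Ah
t = delta_Ah / I = 12.425 / 38.99 = 0.3187 hr

0.3187 hr


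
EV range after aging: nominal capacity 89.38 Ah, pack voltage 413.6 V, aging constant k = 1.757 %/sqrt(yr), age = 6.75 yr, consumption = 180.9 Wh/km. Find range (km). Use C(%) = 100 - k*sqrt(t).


Step 1: capacity retention = 100 - 1.757 * sqrt(6.75) = 100 - 1.757 * 2.5981 = 95.435%
Step 2: C_now = 89.38 * 95.435/100 = 85.3 Ah
Step 3: E_pack = V * C_now = 413.6 * 85.3 = 35280 Wh
Step 4: range = E_pack / consumption = 35280 / 180.9 = 195.0 km

195.0 km


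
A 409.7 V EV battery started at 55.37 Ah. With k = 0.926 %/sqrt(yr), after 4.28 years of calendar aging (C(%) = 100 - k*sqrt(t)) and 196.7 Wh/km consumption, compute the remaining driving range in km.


Step 1: capacity retention = 100 - 0.926 * sqrt(4.28) = 100 - 0.926 * 2.0688 = 98.084%
Step 2: C_now = 55.37 * 98.084/100 = 54.309 Ah
Step 3: E_pack = V * C_now = 409.7 * 54.309 = 22250 Wh
Step 4: range = E_pack / consumption = 22250 / 196.7 = 113.1 km

113.1 km


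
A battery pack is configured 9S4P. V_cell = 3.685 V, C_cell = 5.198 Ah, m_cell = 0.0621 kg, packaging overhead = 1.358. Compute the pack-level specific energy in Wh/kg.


Step 1: V_pack = 9 * 3.685 = 33.165 V
Step 2: C_pack = 4 * 5.198 = 20.792 Ah
Step 3: E_pack = V_pack * C_pack = 33.165 * 20.792 = 689.57 Wh
Step 4: m_pack = 9 * 4 * 0.0621 * 1.358 = 3.0359 kg
Step 5: ED = E_pack / m_pack = 689.57 / 3.0359 = 227.1 Wh/kg

227.1 Wh/kg


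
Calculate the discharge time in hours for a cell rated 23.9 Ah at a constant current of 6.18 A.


t = capacity / current = 23.9 / 6.18 = 3.867 hr

3.867 hr


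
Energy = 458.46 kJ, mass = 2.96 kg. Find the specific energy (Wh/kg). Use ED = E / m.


Convert: E = 458.46 kJ = 127.35 Wh
ED = E / m = 127.35 / 2.96 = 43.02 Wh/kg

43.02 Wh/kg


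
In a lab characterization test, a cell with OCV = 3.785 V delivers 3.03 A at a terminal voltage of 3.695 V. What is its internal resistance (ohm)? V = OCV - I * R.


R = (OCV - V) / I = (3.785 - 3.695) / 3.03 = 0.02970 ohm

0.02970 ohm


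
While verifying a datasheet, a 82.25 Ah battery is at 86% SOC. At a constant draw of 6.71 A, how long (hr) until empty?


Step 1: remaining = SOC/100 * C_total = 86/100 * 82.25 = 70.735 Ah
Step 2: t = remaining / I = 70.735 / 6.71 = 10.54 hr

10.54 hr


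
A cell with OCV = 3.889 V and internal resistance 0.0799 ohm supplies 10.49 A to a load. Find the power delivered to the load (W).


Step 1: V_terminal = OCV - I*R = 3.889 - 10.49 * 0.0799 = 3.0508 V
Step 2: P_out = V_terminal * I = 3.0508 * 10.49 = 32.00 W

32.00 W


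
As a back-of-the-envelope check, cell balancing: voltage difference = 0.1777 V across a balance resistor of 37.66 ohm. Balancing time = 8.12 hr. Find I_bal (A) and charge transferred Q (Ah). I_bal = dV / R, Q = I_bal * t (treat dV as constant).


First, Ohm's law: I_bal = 0.1777 V / 37.66 ohm = 0.0047185 A
Then Q = I * t = 0.0047185 A * 8.12 hr = 0.03831 Ah

I=0.0047185 A, Q=0.03831 Ah


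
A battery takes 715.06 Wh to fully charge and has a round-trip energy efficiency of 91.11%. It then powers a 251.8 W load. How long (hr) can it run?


Step 1: E_discharge = eta/100 * E_charge = 91.11/100 * 715.06 = 651.49 Wh
Step 2: t = E_discharge / P = 651.49 / 251.8 = 2.587 hr

2.587 hr


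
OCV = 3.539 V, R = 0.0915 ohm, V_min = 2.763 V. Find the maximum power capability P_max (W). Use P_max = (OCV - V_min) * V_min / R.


P_max = (OCV - V_min) * V_min / R = (3.539 - 2.763) * 2.763 / 0.0915 = 0.776 * 2.763 / 0.0915 = 23.43 W

23.43 W


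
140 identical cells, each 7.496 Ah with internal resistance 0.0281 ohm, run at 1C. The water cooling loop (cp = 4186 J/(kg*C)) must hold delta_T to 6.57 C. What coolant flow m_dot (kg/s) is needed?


Step 1: I = 1 * 7.496 = 7.496 A
Step 2: Q_cell = I^2 * R = 7.496^2 * 0.0281 = 1.5789 W
Step 3: Q_total = 140 * 1.5789 = 221.05 W
Step 4: m_dot = Q_total / (cp * dT) = 221.05 / (4186 * 6.57) = 0.008038 kg/s

0.008038 kg/s


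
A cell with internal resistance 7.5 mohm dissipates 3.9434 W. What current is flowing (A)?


Convert: R = 7.5 mohm = 0.0075 ohm
I = sqrt(Q / R) = sqrt(3.9434 / 0.0075) = sqrt(525.79) = 22.93 A

22.93 A


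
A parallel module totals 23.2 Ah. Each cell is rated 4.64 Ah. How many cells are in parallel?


n = C_total / C_cell = 23.2 / 4.64 = 5

5


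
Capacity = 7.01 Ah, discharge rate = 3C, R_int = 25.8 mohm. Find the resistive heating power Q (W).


Convert: R = 25.8 mohm = 0.0258 ohm
Step 1: I = C_rate * capacity = 3 * 7.01 = 21.03 A
Step 2: Q = I^2 * R = 21.03^2 * 0.0258 = 442.26 * 0.0258 = 11.41 W

11.41 W


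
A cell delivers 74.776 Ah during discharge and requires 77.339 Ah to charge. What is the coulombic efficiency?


Coulombic efficiency = 74.776/77.339 * 100% = 96.69%

96.69%


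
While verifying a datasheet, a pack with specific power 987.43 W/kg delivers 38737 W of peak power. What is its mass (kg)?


m = P / SP = 38737 / 987.43 = 39.23 kg

39.23 kg


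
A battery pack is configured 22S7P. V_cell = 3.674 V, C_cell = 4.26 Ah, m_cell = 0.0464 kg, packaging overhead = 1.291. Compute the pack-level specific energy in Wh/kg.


Step 1: V_pack = 22 * 3.674 = 80.828 V
Step 2: C_pack = 7 * 4.26 = 29.82 Ah
Step 3: E_pack = V_pack * C_pack = 80.828 * 29.82 = 2410.3 Wh
Step 4: m_pack = 22 * 7 * 0.0464 * 1.291 = 9.225 kg
Step 5: ED = E_pack / m_pack = 2410.3 / 9.225 = 261.3 Wh/kg

261.3 Wh/kg


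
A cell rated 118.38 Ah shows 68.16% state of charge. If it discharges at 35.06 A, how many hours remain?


Step 1: remaining = SOC/100 * C_total = 68.16/100 * 118.38 = 80.688 Ah
Step 2: t = remaining / I = 80.688 / 35.06 = 2.301 hr

2.301 hr


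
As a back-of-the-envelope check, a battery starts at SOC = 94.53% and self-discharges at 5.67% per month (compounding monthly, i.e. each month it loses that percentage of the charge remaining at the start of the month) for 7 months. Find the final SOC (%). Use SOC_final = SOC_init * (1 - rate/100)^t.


Monthly retention factor = 1 - 5.67/100 = 0.9433
Over 7 months: factor^7 = 0.66458
SOC_final = 94.53 * 0.66458 = 62.82%

62.82%


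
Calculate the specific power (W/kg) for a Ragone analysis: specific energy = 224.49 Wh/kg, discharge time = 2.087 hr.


P_specific = E / t = 224.49 / 2.087 = 107.6 W/kg

107.6 W/kg


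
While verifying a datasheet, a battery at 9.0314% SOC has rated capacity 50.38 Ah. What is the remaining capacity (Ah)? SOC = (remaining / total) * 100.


remaining = SOC / 100 * total = 9.0314 / 100 * 50.38 = 4.550 Ah

4.550 Ah


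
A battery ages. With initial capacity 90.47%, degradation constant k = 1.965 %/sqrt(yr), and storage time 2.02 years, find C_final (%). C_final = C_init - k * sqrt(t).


sqrt(t) = sqrt(2.02) = 1.4213
C_final = 90.47 - 1.965 * 1.4213 = 87.68%

87.68%


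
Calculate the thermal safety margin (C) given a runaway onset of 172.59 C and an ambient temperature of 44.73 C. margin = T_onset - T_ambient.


Safety margin = 172.59 C - 44.73 C = 127.86 C

127.86 C


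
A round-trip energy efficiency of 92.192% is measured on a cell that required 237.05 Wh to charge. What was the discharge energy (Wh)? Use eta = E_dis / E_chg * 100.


E_dis = eta/100 * E_chg = 92.192/100 * 237.05 = 218.5 Wh

218.5 Wh


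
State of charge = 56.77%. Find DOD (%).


Complement of SOC: DOD = 100% - 56.77% = 43.23%

43.23%


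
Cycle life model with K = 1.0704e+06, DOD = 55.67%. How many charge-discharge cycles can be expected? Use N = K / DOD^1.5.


DOD^1.5 = 415.37
N = K / DOD^1.5 = 1.0704e+06 / 415.37 = 2577

2577 cycles


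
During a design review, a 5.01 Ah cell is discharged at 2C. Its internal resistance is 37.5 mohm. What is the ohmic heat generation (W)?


Convert: R = 37.5 mohm = 0.0375 ohm
Step 1: I = C_rate * capacity = 2 * 5.01 = 10.02 A
Step 2: Q = I^2 * R = 10.02^2 * 0.0375 = 100.4 * 0.0375 = 3.765 W

3.765 W


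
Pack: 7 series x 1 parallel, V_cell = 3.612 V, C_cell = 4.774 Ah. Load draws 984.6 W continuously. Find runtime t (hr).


Step 1: E_pack = Ns * V_cell * Np * C_cell = 7 * 3.612 * 1 * 4.774 = 120.71 Wh
Step 2: t = E_pack / P = 120.71 / 984.6 = 0.1226 hr

0.1226 hr


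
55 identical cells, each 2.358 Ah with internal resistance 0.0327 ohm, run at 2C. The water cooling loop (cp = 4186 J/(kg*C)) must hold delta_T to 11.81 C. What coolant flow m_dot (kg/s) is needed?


Step 1: I = 2 * 2.358 = 4.716 A
Step 2: Q_cell = I^2 * R = 4.716^2 * 0.0327 = 0.72727 W
Step 3: Q_total = 55 * 0.72727 = 40 W
Step 4: m_dot = Q_total / (cp * dT) = 40 / (4186 * 11.81) = 8.091e-04 kg/s

8.091e-04 kg/s


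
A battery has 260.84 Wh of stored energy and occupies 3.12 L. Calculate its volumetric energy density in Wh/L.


Volumetric ED = 260.84 Wh / 3.12 L = 83.60 Wh/L

83.60 Wh/L


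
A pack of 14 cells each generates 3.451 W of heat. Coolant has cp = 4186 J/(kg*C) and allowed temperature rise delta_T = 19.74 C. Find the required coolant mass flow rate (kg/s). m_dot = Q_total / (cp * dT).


Q_total = 14 * 3.451 = 48.314 W
m_dot = Q_total / (cp * dT) = 48.314 / (4186 * 19.74) = 5.847e-04 kg/s

5.847e-04 kg/s


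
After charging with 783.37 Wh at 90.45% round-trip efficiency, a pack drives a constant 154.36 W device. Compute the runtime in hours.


Step 1: E_discharge = eta/100 * E_charge = 90.45/100 * 783.37 = 708.56 Wh
Step 2: t = E_discharge / P = 708.56 / 154.36 = 4.590 hr

4.590 hr


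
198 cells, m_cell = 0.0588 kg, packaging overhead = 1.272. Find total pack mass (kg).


m_pack = n * m_cell * overhead = 198 * 0.0588 * 1.272 = 14.81 kg

14.81 kg


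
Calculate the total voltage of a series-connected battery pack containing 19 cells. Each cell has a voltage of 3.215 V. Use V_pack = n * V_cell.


With 19 cells in series at 3.215 V each, V_pack = 61.085 V

61.085 V


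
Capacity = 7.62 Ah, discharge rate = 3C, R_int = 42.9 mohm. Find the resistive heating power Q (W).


Convert: R = 42.9 mohm = 0.0429 ohm
Step 1: I = C_rate * capacity = 3 * 7.62 = 22.86 A
Step 2: Q = I^2 * R = 22.86^2 * 0.0429 = 522.58 * 0.0429 = 22.42 W

22.42 W


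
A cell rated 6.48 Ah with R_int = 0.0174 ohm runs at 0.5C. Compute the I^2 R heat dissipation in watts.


Step 1: I = C_rate * capacity = 0.5 * 6.48 = 3.24 A
Step 2: Q = I^2 * R = 3.24^2 * 0.0174 = 10.498 * 0.0174 = 0.1827 W

0.1827 W


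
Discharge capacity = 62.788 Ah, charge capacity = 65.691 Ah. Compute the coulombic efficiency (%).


Coulombic efficiency = 62.788/65.691 * 100% = 95.58%

95.58%


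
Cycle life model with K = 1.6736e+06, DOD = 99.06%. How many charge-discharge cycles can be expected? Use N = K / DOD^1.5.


Step 1: DOD^1.5 = 99.06^1.5 = 985.93
Step 2: N = 1.6736e+06 / 985.93 = 1697 cycles

1697 cycles


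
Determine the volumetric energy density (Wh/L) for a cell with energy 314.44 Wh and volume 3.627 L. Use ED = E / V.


ED = E / V = 314.44 / 3.627 = 86.69 Wh/L

86.69 Wh/L


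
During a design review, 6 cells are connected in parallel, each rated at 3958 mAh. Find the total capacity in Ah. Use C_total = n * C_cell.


Convert: C_cell = 3958 mAh = 3.958 Ah
C_total = 6 * 3.958 = 23.748 Ah

23.748 Ah


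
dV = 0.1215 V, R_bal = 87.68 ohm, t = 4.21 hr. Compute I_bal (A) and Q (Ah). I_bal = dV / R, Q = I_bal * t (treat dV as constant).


I_bal = dV / R = 0.1215 / 87.68 = 0.0013857 A
Q = I_bal * t = 0.0013857 * 4.21 = 0.005834 Ah

I=0.0013857 A, Q=0.005834 Ah


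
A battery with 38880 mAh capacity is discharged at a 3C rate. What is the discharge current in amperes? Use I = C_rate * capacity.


Convert: capacity = 38880 mAh = 38.88 Ah
At 3C: I = 3 * 38.88 Ah = 116.64 A

116.64 A


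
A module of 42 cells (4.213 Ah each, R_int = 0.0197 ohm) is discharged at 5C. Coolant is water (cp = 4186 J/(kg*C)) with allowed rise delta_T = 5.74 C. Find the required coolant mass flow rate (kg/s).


Step 1: I = 5 * 4.213 = 21.065 A
Step 2: Q_cell = I^2 * R = 21.065^2 * 0.0197 = 8.7416 W
Step 3: Q_total = 42 * 8.7416 = 367.15 W
Step 4: m_dot = Q_total / (cp * dT) = 367.15 / (4186 * 5.74) = 0.01528 kg/s

0.01528 kg/s


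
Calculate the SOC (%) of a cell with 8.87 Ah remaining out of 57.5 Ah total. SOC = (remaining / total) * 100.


SOC = (remaining / total) * 100 = (8.87 / 57.5) * 100 = 15.43%

15.43%


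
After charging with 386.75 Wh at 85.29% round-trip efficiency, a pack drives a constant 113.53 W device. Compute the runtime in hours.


Step 1: E_discharge = eta/100 * E_charge = 85.29/100 * 386.75 = 329.86 Wh
Step 2: t = E_discharge / P = 329.86 / 113.53 = 2.905 hr

2.905 hr


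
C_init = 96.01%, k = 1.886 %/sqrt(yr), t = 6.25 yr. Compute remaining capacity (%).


Step 1: sqrt(6.25 yr) = 2.5
Step 2: drop = 1.886 * 2.5 = 4.715
Step 3: C_final = 96.01 - 4.715 = 91.30%

91.30%


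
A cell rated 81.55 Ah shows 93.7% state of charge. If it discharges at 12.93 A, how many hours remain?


Step 1: remaining = SOC/100 * C_total = 93.7/100 * 81.55 = 76.412 Ah
Step 2: t = remaining / I = 76.412 / 12.93 = 5.910 hr

5.910 hr


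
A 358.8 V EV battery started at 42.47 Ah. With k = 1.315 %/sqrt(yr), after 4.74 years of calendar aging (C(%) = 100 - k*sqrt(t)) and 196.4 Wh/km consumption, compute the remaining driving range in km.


Step 1: capacity retention = 100 - 1.315 * sqrt(4.74) = 100 - 1.315 * 2.1772 = 97.137%
Step 2: C_now = 42.47 * 97.137/100 = 41.254 Ah
Step 3: E_pack = V * C_now = 358.8 * 41.254 = 14802 Wh
Step 4: range = E_pack / consumption = 14802 / 196.4 = 75.37 km

75.37 km


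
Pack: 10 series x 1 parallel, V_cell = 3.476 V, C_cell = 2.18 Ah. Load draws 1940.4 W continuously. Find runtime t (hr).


Step 1: E_pack = Ns * V_cell * Np * C_cell = 10 * 3.476 * 1 * 2.18 = 75.777 Wh
Step 2: t = E_pack / P = 75.777 / 1940.4 = 0.03905 hr

0.03905 hr


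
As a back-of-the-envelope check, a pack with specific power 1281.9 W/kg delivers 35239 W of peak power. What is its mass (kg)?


m = P / SP = 35239 / 1281.9 = 27.49 kg

27.49 kg


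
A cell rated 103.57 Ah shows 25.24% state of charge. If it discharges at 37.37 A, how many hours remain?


Step 1: remaining = SOC/100 * C_total = 25.24/100 * 103.57 = 26.141 Ah
Step 2: t = remaining / I = 26.141 / 37.37 = 0.6995 hr

0.6995 hr


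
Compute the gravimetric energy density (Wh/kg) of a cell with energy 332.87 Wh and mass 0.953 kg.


ED = E / m = 332.87 / 0.953 = 349.3 Wh/kg

349.3 Wh/kg


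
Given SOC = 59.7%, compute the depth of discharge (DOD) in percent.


Complement of SOC: DOD = 100% - 59.7% = 40.3%

40.3%


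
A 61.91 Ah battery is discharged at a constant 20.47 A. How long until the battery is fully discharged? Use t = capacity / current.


t = capacity / current = 61.91 / 20.47 = 3.024 hr

3.024 hr


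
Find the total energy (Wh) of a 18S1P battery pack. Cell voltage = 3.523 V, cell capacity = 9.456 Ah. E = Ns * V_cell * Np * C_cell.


V_pack = 18 * 3.523 = 63.414 V
C_pack = 1 * 9.456 = 9.456 Ah
E = V_pack * C_pack = 63.414 * 9.456 = 599.6 Wh

599.6 Wh


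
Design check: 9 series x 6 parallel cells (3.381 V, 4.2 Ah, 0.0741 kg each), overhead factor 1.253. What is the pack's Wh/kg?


Step 1: V_pack = 9 * 3.381 = 30.429 V
Step 2: C_pack = 6 * 4.2 = 25.2 Ah
Step 3: E_pack = V_pack * C_pack = 30.429 * 25.2 = 766.81 Wh
Step 4: m_pack = 9 * 6 * 0.0741 * 1.253 = 5.0138 kg
Step 5: ED = E_pack / m_pack = 766.81 / 5.0138 = 152.9 Wh/kg

152.9 Wh/kg


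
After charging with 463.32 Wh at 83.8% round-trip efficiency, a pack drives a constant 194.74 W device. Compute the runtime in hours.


Step 1: E_discharge = eta/100 * E_charge = 83.8/100 * 463.32 = 388.26 Wh
Step 2: t = E_discharge / P = 388.26 / 194.74 = 1.994 hr

1.994 hr


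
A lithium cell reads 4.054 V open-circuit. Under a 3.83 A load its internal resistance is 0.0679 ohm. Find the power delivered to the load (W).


Step 1: V_terminal = OCV - I*R = 4.054 - 3.83 * 0.0679 = 3.7939 V
Step 2: P_out = V_terminal * I = 3.7939 * 3.83 = 14.53 W

14.53 W


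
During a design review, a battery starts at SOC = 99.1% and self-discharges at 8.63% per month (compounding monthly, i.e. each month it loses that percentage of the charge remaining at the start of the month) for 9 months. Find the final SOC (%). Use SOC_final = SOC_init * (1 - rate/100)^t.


decay = (1 - 8.63/100)^9 = 0.44385
SOC_final = 99.1 * 0.44385 = 43.99%

43.99%


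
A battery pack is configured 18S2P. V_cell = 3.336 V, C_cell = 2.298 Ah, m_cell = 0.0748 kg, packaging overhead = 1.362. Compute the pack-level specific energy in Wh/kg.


Step 1: V_pack = 18 * 3.336 = 60.048 V
Step 2: C_pack = 2 * 2.298 = 4.596 Ah
Step 3: E_pack = V_pack * C_pack = 60.048 * 4.596 = 275.98 Wh
Step 4: m_pack = 18 * 2 * 0.0748 * 1.362 = 3.6676 kg
Step 5: ED = E_pack / m_pack = 275.98 / 3.6676 = 75.25 Wh/kg

75.25 Wh/kg


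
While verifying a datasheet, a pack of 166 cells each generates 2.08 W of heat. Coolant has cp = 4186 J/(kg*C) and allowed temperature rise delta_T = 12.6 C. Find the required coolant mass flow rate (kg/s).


Step 1: Total heat Q = 166 * 2.08 W = 345.28 W
Step 2: denom = cp * dT = 4186 * 12.6 = 52744
Step 3: m_dot = 345.28 / 52744 = 0.006546 kg/s

0.006546 kg/s


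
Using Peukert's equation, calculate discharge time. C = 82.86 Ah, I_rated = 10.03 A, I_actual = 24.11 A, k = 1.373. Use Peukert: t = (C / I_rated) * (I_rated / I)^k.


t_rated = C / I_rated = 82.86 / 10.03 = 8.2612 hr
(I_rated/I)^k = (0.41601)^1.373 = 0.29994
t = t_rated * (I_rated/I)^k = 8.2612 * 0.29994 = 2.478 hr

2.478 hr


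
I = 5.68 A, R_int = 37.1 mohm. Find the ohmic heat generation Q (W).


Convert: R = 37.1 mohm = 0.0371 ohm
I^2 = 32.262
Q = 32.262 * 0.0371 = 1.197 W

1.197 W


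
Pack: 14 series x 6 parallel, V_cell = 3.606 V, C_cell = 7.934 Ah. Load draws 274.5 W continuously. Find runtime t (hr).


Step 1: E_pack = Ns * V_cell * Np * C_cell = 14 * 3.606 * 6 * 7.934 = 2403.2 Wh
Step 2: t = E_pack / P = 2403.2 / 274.5 = 8.755 hr

8.755 hr


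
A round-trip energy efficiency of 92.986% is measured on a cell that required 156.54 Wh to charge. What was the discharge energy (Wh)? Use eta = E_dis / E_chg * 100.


E_dis = eta/100 * E_chg = 92.986/100 * 156.54 = 145.6 Wh

145.6 Wh


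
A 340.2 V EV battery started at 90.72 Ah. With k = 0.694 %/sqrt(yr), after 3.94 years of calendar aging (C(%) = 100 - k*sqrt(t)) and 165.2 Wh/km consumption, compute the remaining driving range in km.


Step 1: capacity retention = 100 - 0.694 * sqrt(3.94) = 100 - 0.694 * 1.9849 = 98.622%
Step 2: C_now = 90.72 * 98.622/100 = 89.47 Ah
Step 3: E_pack = V * C_now = 340.2 * 89.47 = 30438 Wh
Step 4: range = E_pack / consumption = 30438 / 165.2 = 184.2 km

184.2 km


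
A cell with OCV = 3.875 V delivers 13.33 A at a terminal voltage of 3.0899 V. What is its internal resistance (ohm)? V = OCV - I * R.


R = (OCV - V) / I = (3.875 - 3.0899) / 13.33 = 0.05890 ohm

0.05890 ohm


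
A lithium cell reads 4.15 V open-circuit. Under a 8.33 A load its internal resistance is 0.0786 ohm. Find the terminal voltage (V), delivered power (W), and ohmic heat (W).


Step 1: V_terminal = OCV - I*R = 4.15 - 8.33 * 0.0786 = 3.4953 V
Step 2: P_out = V_terminal * I = 3.4953 * 8.33 = 29.12 W
Step 3: Q = I^2 * R = 8.33^2 * 0.0786 = 5.454 W

V=3.4953 V, P=29.12 W, Q=5.454 W


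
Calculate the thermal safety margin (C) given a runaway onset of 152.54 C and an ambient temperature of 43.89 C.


Safety margin = 152.54 C - 43.89 C = 108.65 C

108.65 C


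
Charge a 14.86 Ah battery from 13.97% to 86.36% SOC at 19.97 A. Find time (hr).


Step 1: dSOC = 86.36% - 13.97% = 72.39%
Step 2: delta_Ah = 14.86 * 72.39 / 100 = 10.757 Ah
Step 3: t = 10.757 / 19.97 = 0.5387 hr

0.5387 hr


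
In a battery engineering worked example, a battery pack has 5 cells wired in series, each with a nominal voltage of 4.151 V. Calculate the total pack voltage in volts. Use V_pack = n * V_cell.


V_pack = n * V_cell = 5 * 4.151 = 20.755 V

20.755 V


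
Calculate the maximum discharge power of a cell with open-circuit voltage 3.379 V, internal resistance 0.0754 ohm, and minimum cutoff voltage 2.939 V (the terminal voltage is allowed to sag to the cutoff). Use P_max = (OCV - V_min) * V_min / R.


P_max = (OCV - V_min) * V_min / R = (3.379 - 2.939) * 2.939 / 0.0754 = 0.44 * 2.939 / 0.0754 = 17.15 W

17.15 W


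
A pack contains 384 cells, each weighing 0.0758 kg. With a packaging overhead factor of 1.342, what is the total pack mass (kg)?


Cell mass sum = 384 * 0.0758 = 29.107 kg
With overhead 1.342: m_pack = 29.107 * 1.342 = 39.06 kg

39.06 kg


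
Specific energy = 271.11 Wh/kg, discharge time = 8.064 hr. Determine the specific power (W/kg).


Specific power = 271.11 Wh/kg / 8.064 hr = 33.62 W/kg

33.62 W/kg


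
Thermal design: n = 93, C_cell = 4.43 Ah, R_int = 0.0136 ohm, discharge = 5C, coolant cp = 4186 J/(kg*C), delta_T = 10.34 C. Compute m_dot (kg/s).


Step 1: I = 5 * 4.43 = 22.15 A
Step 2: Q_cell = I^2 * R = 22.15^2 * 0.0136 = 6.6725 W
Step 3: Q_total = 93 * 6.6725 = 620.54 W
Step 4: m_dot = Q_total / (cp * dT) = 620.54 / (4186 * 10.34) = 0.01434 kg/s

0.01434 kg/s


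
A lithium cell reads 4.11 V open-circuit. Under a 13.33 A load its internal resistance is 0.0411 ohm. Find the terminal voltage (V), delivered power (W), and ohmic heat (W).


Step 1: V_terminal = OCV - I*R = 4.11 - 13.33 * 0.0411 = 3.5621 V
Step 2: P_out = V_terminal * I = 3.5621 * 13.33 = 47.48 W
Step 3: Q = I^2 * R = 13.33^2 * 0.0411 = 7.303 W

V=3.5621 V, P=47.48 W, Q=7.303 W


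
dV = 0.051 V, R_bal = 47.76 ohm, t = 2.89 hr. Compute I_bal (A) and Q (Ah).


First, Ohm's law: I_bal = 0.051 V / 47.76 ohm = 0.0010678 A
Then Q = I * t = 0.0010678 A * 2.89 hr = 0.003086 Ah

I=0.0010678 A, Q=0.003086 Ah


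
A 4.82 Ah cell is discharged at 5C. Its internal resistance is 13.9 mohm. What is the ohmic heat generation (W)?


Convert: R = 13.9 mohm = 0.0139 ohm
Step 1: I = C_rate * capacity = 5 * 4.82 = 24.1 A
Step 2: Q = I^2 * R = 24.1^2 * 0.0139 = 580.81 * 0.0139 = 8.073 W

8.073 W


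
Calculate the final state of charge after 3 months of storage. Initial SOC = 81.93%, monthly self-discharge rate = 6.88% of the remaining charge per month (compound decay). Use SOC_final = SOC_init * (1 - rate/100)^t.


decay = (1 - 6.88/100)^3 = 0.80747
SOC_final = 81.93 * 0.80747 = 66.16%

66.16%


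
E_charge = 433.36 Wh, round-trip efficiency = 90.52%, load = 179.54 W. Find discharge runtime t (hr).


Step 1: E_discharge = eta/100 * E_charge = 90.52/100 * 433.36 = 392.28 Wh
Step 2: t = E_discharge / P = 392.28 / 179.54 = 2.185 hr

2.185 hr


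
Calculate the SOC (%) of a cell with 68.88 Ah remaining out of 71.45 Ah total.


SOC = (remaining / total) * 100 = (68.88 / 71.45) * 100 = 96.40%

96.40%


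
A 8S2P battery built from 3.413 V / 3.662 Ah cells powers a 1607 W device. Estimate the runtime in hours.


Step 1: E_pack = Ns * V_cell * Np * C_cell = 8 * 3.413 * 2 * 3.662 = 199.97 Wh
Step 2: t = E_pack / P = 199.97 / 1607 = 0.1244 hr

0.1244 hr


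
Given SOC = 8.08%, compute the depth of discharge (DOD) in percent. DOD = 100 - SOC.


Complement of SOC: DOD = 100% - 8.08% = 91.92%

91.92%


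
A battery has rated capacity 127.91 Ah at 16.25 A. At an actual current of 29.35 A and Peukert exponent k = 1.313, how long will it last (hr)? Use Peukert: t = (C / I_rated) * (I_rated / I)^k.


Step 1: t_rated = C / I_rated = 127.91 / 16.25 = 7.8714 hr
Step 2: ratio = 16.25 / 29.35 = 0.55366
Step 3: ratio^k = 0.55366^1.313 = 0.46013
Step 4: t = t_rated * ratio^k = 7.8714 * 0.46013 = 3.622 hr

3.622 hr


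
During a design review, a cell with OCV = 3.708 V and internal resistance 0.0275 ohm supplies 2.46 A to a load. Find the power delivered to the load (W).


Step 1: V_terminal = OCV - I*R = 3.708 - 2.46 * 0.0275 = 3.6404 V
Step 2: P_out = V_terminal * I = 3.6404 * 2.46 = 8.955 W

8.955 W


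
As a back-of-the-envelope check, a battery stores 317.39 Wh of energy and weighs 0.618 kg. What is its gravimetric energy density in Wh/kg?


Specific energy = 317.39 Wh / 0.618 kg = 513.6 Wh/kg

513.6 Wh/kg


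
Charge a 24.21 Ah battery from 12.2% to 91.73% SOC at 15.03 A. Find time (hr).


delta_Ah = 24.21 * (91.73 - 12.2) / 100 = 19.254 Ah
t = delta_Ah / I = 19.254 / 15.03 = 1.281 hr

1.281 hr


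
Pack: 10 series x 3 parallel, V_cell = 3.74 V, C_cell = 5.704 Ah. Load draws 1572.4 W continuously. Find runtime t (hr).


Step 1: E_pack = Ns * V_cell * Np * C_cell = 10 * 3.74 * 3 * 5.704 = 639.99 Wh
Step 2: t = E_pack / P = 639.99 / 1572.4 = 0.4070 hr

0.4070 hr


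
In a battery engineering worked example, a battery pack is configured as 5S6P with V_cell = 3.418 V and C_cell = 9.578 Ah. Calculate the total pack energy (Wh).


E = Ns * Vcell * Np * Ccell = 5 * 3.418 * 6 * 9.578 = 982.1 Wh

982.1 Wh


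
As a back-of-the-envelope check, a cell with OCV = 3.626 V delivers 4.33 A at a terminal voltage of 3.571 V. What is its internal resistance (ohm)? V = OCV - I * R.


R = (OCV - V) / I = (3.626 - 3.571) / 4.33 = 0.01270 ohm

0.01270 ohm


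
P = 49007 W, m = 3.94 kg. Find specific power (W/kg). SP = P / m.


SP = P / m = 49007 / 3.94 = 12440 W/kg

12440 W/kg


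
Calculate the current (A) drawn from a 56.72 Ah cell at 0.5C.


I = C_rate * capacity = 0.5 * 56.72 = 28.36 A

28.36 A


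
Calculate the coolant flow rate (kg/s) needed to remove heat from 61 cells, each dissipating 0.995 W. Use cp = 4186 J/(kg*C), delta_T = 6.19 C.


Q_total = 61 * 0.995 = 60.695 W
m_dot = Q_total / (cp * dT) = 60.695 / (4186 * 6.19) = 0.002342 kg/s

0.002342 kg/s


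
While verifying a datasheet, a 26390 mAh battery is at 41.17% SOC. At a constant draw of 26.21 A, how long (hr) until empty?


Convert: C_total = 26390 mAh = 26.39 Ah
Step 1: remaining = SOC/100 * C_total = 41.17/100 * 26.39 = 10.865 Ah
Step 2: t = remaining / I = 10.865 / 26.21 = 0.4145 hr

0.4145 hr


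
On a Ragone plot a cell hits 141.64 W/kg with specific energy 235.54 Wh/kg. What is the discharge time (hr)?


t = E / P = 235.54 / 141.64 = 1.663 hr

1.663 hr


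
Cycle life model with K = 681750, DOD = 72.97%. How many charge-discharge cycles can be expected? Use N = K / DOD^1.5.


DOD^1.5 = 623.33
N = K / DOD^1.5 = 681750 / 623.33 = 1094

1094 cycles


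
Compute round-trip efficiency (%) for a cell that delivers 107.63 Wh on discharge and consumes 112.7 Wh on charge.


eta_e = E_dis / E_chg * 100 = 107.63 / 112.7 * 100 = 95.50%

95.50%


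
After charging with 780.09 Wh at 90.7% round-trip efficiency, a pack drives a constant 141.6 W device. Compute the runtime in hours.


Step 1: E_discharge = eta/100 * E_charge = 90.7/100 * 780.09 = 707.54 Wh
Step 2: t = E_discharge / P = 707.54 / 141.6 = 4.997 hr

4.997 hr


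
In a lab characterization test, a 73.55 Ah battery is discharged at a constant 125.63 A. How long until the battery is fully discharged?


Runtime = 73.55 Ah / 125.63 A = 0.5854 hr

0.5854 hr


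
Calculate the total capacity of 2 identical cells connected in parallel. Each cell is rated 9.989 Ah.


Parallel capacities add: 2 * 9.989 Ah = 19.978 Ah

19.978 Ah


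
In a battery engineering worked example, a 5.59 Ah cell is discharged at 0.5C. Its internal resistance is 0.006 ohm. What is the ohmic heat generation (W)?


Step 1: I = C_rate * capacity = 0.5 * 5.59 = 2.795 A
Step 2: Q = I^2 * R = 2.795^2 * 0.006 = 7.812 * 0.006 = 0.04687 W

0.04687 W


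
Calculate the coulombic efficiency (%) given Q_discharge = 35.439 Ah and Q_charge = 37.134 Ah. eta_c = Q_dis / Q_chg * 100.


eta_c = Q_dis / Q_chg * 100 = 35.439 / 37.134 * 100 = 95.44%

95.44%


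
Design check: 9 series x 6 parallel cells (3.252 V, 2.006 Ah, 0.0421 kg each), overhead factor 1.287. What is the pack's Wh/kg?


Step 1: V_pack = 9 * 3.252 = 29.268 V
Step 2: C_pack = 6 * 2.006 = 12.036 Ah
Step 3: E_pack = V_pack * C_pack = 29.268 * 12.036 = 352.27 Wh
Step 4: m_pack = 9 * 6 * 0.0421 * 1.287 = 2.9259 kg
Step 5: ED = E_pack / m_pack = 352.27 / 2.9259 = 120.4 Wh/kg

120.4 Wh/kg


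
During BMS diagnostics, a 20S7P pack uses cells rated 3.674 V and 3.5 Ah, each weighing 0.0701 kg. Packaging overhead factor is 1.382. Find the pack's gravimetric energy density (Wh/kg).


Step 1: V_pack = 20 * 3.674 = 73.48 V
Step 2: C_pack = 7 * 3.5 = 24.5 Ah
Step 3: E_pack = V_pack * C_pack = 73.48 * 24.5 = 1800.3 Wh
Step 4: m_pack = 20 * 7 * 0.0701 * 1.382 = 13.563 kg
Step 5: ED = E_pack / m_pack = 1800.3 / 13.563 = 132.7 Wh/kg

132.7 Wh/kg


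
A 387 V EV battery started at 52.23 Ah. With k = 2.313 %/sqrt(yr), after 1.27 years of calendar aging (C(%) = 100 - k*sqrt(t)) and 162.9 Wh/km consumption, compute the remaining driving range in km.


Step 1: capacity retention = 100 - 2.313 * sqrt(1.27) = 100 - 2.313 * 1.1269 = 97.393%
Step 2: C_now = 52.23 * 97.393/100 = 50.868 Ah
Step 3: E_pack = V * C_now = 387 * 50.868 = 19686 Wh
Step 4: range = E_pack / consumption = 19686 / 162.9 = 120.8 km

120.8 km


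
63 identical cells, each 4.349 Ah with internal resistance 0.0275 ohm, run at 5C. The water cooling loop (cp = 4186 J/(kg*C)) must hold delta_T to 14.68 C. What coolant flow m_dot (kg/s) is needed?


Step 1: I = 5 * 4.349 = 21.745 A
Step 2: Q_cell = I^2 * R = 21.745^2 * 0.0275 = 13.003 W
Step 3: Q_total = 63 * 13.003 = 819.19 W
Step 4: m_dot = Q_total / (cp * dT) = 819.19 / (4186 * 14.68) = 0.01333 kg/s

0.01333 kg/s


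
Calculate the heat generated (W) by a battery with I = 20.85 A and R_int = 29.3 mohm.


Convert: R = 29.3 mohm = 0.0293 ohm
I^2 = 434.72
Q = 434.72 * 0.0293 = 12.74 W

12.74 W


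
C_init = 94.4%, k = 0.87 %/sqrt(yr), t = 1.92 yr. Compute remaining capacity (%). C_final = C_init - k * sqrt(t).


sqrt(t) = sqrt(1.92) = 1.3856
C_final = 94.4 - 0.87 * 1.3856 = 93.19%

93.19%
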